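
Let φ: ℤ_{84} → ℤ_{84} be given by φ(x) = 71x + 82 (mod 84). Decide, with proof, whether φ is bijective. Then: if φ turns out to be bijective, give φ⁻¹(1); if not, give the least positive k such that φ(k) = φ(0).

By definition, φ is injective when φ(s) = φ(t) forces s = t.
If φ(s) = φ(t), then 71s ≡ 71t (mod 84). Because gcd(71, 84) = 1, we may cancel 71 to get s ≡ t (mod 84).
We now compute 71⁻¹ mod 84 explicitly. Euclid's algorithm: 84 = 1·71 + 13, 71 = 5·13 + 6, 13 = 2·6 + 1; back-substituting gives 1 = 71·71 − 60·84, so 71⁻¹ ≡ 71 (mod 84).
Then y ↦ 71(y − 82) is a two-sided inverse to φ, so every y ∈ ℤ_{84} has a preimage.
So φ is bijective.
Since φ is bijective, we compute φ⁻¹(1): solve 71x + 82 ≡ 1 (mod 84), i.e. 71x ≡ 3 (mod 84).
Multiplying by 71⁻¹ = 71 gives x ≡ 71·3 = 213 = 2·84 + 45 ≡ 45 (mod 84).
Check: φ(45) = 71·45 + 82 = 3277 = 39·84 + 1 ≡ 1 (mod 84).

45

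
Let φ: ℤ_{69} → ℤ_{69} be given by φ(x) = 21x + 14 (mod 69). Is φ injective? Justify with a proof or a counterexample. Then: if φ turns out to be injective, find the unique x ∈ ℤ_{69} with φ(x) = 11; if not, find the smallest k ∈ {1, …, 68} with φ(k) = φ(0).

23

By definition, injectivity means: for all s, t in the domain, φ(s) = φ(t) implies s = t.
We have gcd(21, 69) = 3 > 1. Taking s = 0 and t = 23: φ(0) = 14 and φ(23) = 21·23 + 14 = 497 ≡ 14 (mod 69).
So φ(0) = φ(23) while 0 ≠ 23, hence φ is not injective.
Since φ is not injective, we find the least positive k with φ(k) = φ(0): this means 21k ≡ 0 (mod 69), i.e. 69 ∣ 21k. Since gcd(21, 69) = 3, dividing through by 3 this holds exactly when 23 ∣ 7k, and as gcd(7, 23) = 1, exactly when 23 ∣ k.
The smallest positive such k is 23.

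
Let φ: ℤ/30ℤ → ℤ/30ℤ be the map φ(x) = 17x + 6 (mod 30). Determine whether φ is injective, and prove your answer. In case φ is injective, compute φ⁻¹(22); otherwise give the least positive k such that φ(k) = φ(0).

If φ(s) = φ(t), then 17s ≡ 17t (mod 30). Because gcd(17, 30) = 1, we may cancel 17 to get s ≡ t (mod 30).
Hence φ is injective.
We now compute 17⁻¹ mod 30 explicitly. Euclid's algorithm: 30 = 1·17 + 13, 17 = 1·13 + 4, 13 = 3·4 + 1; back-substituting gives 1 = 23·17 − 13·30, so 17⁻¹ ≡ 23 (mod 30).
Since φ is injective, we find φ⁻¹(22): we need 17x ≡ 22 − 6 ≡ 16 (mod 30). Using 17⁻¹ = 23: x ≡ 23·16 = 368 = 12·30 + 8, so x = 8.
Check: φ(8) = 17·8 + 6 = 142 = 4·30 + 22 ≡ 22 (mod 30).

8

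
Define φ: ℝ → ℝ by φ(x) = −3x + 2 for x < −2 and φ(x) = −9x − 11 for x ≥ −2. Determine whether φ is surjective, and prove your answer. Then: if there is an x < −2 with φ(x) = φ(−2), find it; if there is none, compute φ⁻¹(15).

-13/3

Both pieces are strictly decreasing (slopes −3 and −9), so each is injective on its own interval.
The left piece maps (−∞, −2) onto (8, ∞); the right piece maps [−2, ∞) onto (−∞, 7].
The union (8, ∞) ∪ (−∞, 7] omits the interval between 8 and 7; in particular 8 has no preimage. So φ is not surjective.
Because the two images are disjoint, no x < −2 has φ(x) = φ(−2), so we compute φ⁻¹(15): 15 lies in (8, ∞), so solve −3x + 2 = 15: x = (15 − 2)/(−3) = −13/3.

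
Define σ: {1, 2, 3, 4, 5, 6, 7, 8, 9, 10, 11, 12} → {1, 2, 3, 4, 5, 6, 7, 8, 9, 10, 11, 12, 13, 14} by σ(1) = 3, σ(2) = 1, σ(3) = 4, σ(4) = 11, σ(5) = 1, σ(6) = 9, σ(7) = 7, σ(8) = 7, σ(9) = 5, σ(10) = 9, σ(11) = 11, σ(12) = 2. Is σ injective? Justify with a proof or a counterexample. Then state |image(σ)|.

σ(2) = 1 = σ(5) with 2 ≠ 5, so σ is not injective.
The image of σ is {1, 2, 3, 4, 5, 7, 9, 11}, which has 8 elements.

8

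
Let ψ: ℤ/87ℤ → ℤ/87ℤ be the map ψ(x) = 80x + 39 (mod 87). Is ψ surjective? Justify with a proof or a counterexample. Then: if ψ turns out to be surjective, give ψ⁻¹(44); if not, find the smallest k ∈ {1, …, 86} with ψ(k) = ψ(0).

49

By definition, surjectivity means every element of the codomain has a preimage under ψ.
Since gcd(80, 87) = 1, 80 is invertible modulo 87. Euclid's algorithm: 87 = 1·80 + 7, 80 = 11·7 + 3, 7 = 2·3 + 1; back-substituting gives 1 = 62·80 − 57·87, so 80⁻¹ ≡ 62 (mod 87).
For any y ∈ ℤ/87ℤ, x = 62(y − 39) mod 87 satisfies ψ(x) = 80·62(y − 39) + 39 ≡ y (since 80·62 ≡ 1 mod 87). So every y has a preimage.
Hence ψ is surjective.
Since ψ is surjective, we compute ψ⁻¹(44): solve 80x + 39 ≡ 44 (mod 87), i.e. 80x ≡ 5 (mod 87).
Multiplying by 80⁻¹ = 62 gives x ≡ 62·5 = 310 = 3·87 + 49 ≡ 49 (mod 87).
Check: ψ(49) = 80·49 + 39 = 3959 = 45·87 + 44 ≡ 44 (mod 87).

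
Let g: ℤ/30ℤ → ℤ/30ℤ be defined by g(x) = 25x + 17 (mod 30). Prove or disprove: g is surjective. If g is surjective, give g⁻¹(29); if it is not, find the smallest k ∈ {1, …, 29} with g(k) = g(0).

6

Recall: surjectivity means every element of the codomain has a preimage under g.
Since gcd(25, 30) = 5, we have 25x ≡ 0 (mod 5) for all x, so g(x) ≡ 2 (mod 5).
But 0 ≢ 2 (mod 5), so 0 ∈ ℤ/30ℤ has no preimage. Therefore g is not surjective.
Since g is not surjective, we find the least positive k with g(k) = g(0): this means 25k ≡ 0 (mod 30), i.e. 30 ∣ 25k. Since gcd(25, 30) = 5, dividing through by 5 this holds exactly when 6 ∣ 5k, and as gcd(5, 6) = 1, exactly when 6 ∣ k.
The smallest positive such k is 6.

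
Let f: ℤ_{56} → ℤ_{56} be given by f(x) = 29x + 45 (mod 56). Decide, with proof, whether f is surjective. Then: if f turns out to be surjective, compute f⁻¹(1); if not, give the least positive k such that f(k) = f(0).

Recall: surjectivity means every element of the codomain has a preimage under f.
Since gcd(29, 56) = 1, 29 is invertible modulo 56. Euclid's algorithm: 56 = 1·29 + 27, 29 = 1·27 + 2, 27 = 13·2 + 1; back-substituting gives 1 = 29·29 − 15·56, so 29⁻¹ ≡ 29 (mod 56).
Then y ↦ 29(y − 45) is a two-sided inverse to f, so every y ∈ ℤ_{56} has a preimage.
Therefore f is surjective.
Since f is surjective, we compute f⁻¹(1): solve 29x + 45 ≡ 1 (mod 56), i.e. 29x ≡ 12 (mod 56).
Multiplying by 29⁻¹ = 29 gives x ≡ 29·12 = 348 = 6·56 + 12 ≡ 12 (mod 56).
Check: f(12) = 29·12 + 45 = 393 = 7·56 + 1 ≡ 1 (mod 56).

12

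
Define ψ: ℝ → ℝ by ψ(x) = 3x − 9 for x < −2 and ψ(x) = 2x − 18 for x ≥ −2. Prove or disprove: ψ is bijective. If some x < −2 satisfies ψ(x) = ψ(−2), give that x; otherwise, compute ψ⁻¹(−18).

-13/3

Both pieces are strictly increasing (slopes 3 and 2), so each is injective on its own interval.
The left piece maps (−∞, −2) onto (−∞, −15); the right piece maps [−2, ∞) onto [−22, ∞).
These images overlap. In particular ψ(−2) = −22 (right piece), and solving 3x − 9 = −22 on the left piece gives x = −13/3 < −2.
So ψ(−13/3) = ψ(−2) with −13/3 ≠ −2, and ψ is not injective, hence not bijective. This x = −13/3 is the requested value below −2.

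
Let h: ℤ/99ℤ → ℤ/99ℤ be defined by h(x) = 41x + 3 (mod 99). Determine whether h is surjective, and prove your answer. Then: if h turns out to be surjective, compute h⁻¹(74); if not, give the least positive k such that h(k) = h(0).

79

By definition, surjectivity means every element of the codomain has a preimage under h.
Since gcd(41, 99) = 1, 41 is invertible modulo 99. Euclid's algorithm: 99 = 2·41 + 17, 41 = 2·17 + 7, 17 = 2·7 + 3, 7 = 2·3 + 1; back-substituting gives 1 = 29·41 − 12·99, so 41⁻¹ ≡ 29 (mod 99).
Then y ↦ 29(y − 3) is a two-sided inverse to h, so every y ∈ ℤ/99ℤ has a preimage.
Therefore h is surjective.
Since h is surjective, we compute h⁻¹(74): solve 41x + 3 ≡ 74 (mod 99), i.e. 41x ≡ 71 (mod 99).
Multiplying by 41⁻¹ = 29 gives x ≡ 29·71 = 2059 = 20·99 + 79 ≡ 79 (mod 99).
Check: h(79) = 41·79 + 3 = 3242 = 32·99 + 74 ≡ 74 (mod 99).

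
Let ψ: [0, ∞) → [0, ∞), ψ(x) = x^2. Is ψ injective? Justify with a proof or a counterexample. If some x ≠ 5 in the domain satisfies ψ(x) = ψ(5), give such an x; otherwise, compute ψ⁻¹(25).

5

On [0, ∞), x ↦ x^2 is strictly increasing, so ψ(u) = ψ(v) forces u = v. Therefore ψ is injective.
Since x ↦ x^2 is strictly increasing on [0, ∞), it is injective there, so no x ≠ 5 in the domain has ψ(x) = ψ(5). We therefore compute ψ⁻¹(25) = 25^{1/2} = 5 (indeed 5^2 = 25).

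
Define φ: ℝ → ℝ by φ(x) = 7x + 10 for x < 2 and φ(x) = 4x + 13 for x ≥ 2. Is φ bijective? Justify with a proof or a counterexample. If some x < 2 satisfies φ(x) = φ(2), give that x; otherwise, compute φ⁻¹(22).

Both pieces are strictly increasing (slopes 7 and 4), so each is injective on its own interval.
The left piece maps (−∞, 2) onto (−∞, 24); the right piece maps [2, ∞) onto [21, ∞).
These images overlap. In particular φ(2) = 21 (right piece), and solving 7x + 10 = 21 on the left piece gives x = 11/7 < 2.
So φ(11/7) = φ(2) with 11/7 ≠ 2, and φ is not injective, hence not bijective. This x = 11/7 is the requested value below 2.

11/7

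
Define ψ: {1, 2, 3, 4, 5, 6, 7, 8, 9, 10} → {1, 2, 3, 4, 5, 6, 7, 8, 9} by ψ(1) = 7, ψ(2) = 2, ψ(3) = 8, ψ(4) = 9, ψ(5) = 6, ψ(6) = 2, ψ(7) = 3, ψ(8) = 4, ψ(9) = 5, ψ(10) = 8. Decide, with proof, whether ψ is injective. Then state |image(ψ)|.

ψ(2) = 2 = ψ(6) with 2 ≠ 6, so ψ is not injective.
The image of ψ is {2, 3, 4, 5, 6, 7, 8, 9}, which has 8 elements.

8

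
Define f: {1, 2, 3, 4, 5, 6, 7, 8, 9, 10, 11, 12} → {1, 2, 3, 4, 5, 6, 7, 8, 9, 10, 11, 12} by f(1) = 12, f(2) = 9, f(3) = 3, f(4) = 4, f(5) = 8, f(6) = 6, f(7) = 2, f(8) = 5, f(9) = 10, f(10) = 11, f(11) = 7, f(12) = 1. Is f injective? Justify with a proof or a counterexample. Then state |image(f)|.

12

The values f(1), …, f(12) are 12, 9, 3, 4, 8, 6, 2, 5, 10, 11, 7, 1 — all distinct.
So f(x_1) = f(x_2) only when x_1 = x_2, and f is injective.
The image of f is {1, 2, 3, 4, 5, 6, 7, 8, 9, 10, 11, 12}, which has 12 elements.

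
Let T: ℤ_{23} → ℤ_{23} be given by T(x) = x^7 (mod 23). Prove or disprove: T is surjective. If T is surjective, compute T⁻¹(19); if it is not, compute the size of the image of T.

14

Since 23 is prime, the nonzero elements of ℤ_{23} form a cyclic group of order 22.
As gcd(7, 22) = 1, raising to the 7th power is a bijection on this group: if u^7 ≡ v^7 then (uv^{−1})^7 = 1, and the only element of order dividing gcd(7, 22) = 1 is 1, so u = v.
With T(0) = 0 this makes T injective on all of ℤ_{23}, hence bijective (finite equal-size domain and codomain). In particular T is surjective.
Since T is surjective, we find the preimage of 19. The inverse of x ↦ x^7 on (ℤ_{23})^× is x ↦ x^19, because 7·19 = 133 = 6·22 + 1 ≡ 1 (mod 22) and x^{22} = 1 for x ≠ 0 (Fermat). So T⁻¹(19) = 19^19 mod 23.
Repeated squaring mod 23: 19^1 ≡ 19, 19^2 ≡ 19² = 361 ≡ 16, 19^4 ≡ 16² = 256 ≡ 3, 19^8 ≡ 3² = 9, 19^16 ≡ 9² = 81 ≡ 12. Since 19 = 16 + 2 + 1, 19^19 ≡ 12·16·19: 12·16 = 192 ≡ 8, then 8·19 = 152 ≡ 14. So 19^19 ≡ 14 (mod 23).
Hence T⁻¹(19) = 14.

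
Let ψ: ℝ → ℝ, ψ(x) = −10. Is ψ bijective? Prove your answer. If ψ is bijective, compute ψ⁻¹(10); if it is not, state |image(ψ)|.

ψ(0) = −10 = ψ(1) with 0 ≠ 1, so ψ is not injective, hence not bijective.
Since ψ is not bijective, we state |image(ψ)|: the image of ψ is {−10}, which has 1 element.

1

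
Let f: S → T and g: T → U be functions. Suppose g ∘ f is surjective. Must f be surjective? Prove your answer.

No. Take S = {0, 1}, T = {0, 1, 2, 3, 4}, U = {0}, f(a) = 0 for every a ∈ S, and g(b) = 0 for every b ∈ T.
Then g ∘ f is surjective onto {0}, but 4 ∈ T has no preimage under f, so f is not surjective.

not surjective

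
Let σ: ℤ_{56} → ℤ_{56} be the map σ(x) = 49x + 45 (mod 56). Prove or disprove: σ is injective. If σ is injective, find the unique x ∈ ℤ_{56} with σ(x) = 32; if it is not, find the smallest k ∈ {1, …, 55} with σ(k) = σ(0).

8

We have gcd(49, 56) = 7 > 1. Taking s = 0 and t = 8: σ(0) = 45 and σ(8) = 49·8 + 45 = 437 ≡ 45 (mod 56).
So σ(0) = σ(8) while 0 ≠ 8, hence σ is not injective.
Since σ is not injective, we find the least positive k with σ(k) = σ(0): this means 49k ≡ 0 (mod 56), i.e. 56 ∣ 49k. Since gcd(49, 56) = 7, dividing through by 7 this holds exactly when 8 ∣ 7k, and as gcd(7, 8) = 1, exactly when 8 ∣ k.
The smallest positive such k is 8.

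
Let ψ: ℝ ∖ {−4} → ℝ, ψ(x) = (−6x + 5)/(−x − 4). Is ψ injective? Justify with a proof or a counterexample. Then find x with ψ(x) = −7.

-23/13

Suppose ψ(u) = ψ(v). Cross-multiplying: (−6u + 5)(−v − 4) = (−6v + 5)(−u − 4).
Expanding both sides and cancelling the symmetric terms leaves 29·(u − v) = 0. Since 29 ≠ 0, u = v. Thus ψ is injective.
Solving ψ(x) = −7: cross-multiplying gives −6x + 5 = −7(−x − 4), which rearranges to −13x = 23, so x = −23/13.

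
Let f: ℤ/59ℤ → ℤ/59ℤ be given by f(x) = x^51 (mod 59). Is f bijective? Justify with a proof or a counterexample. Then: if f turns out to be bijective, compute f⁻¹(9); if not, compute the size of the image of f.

Since 59 is prime, the nonzero elements of ℤ/59ℤ form a cyclic group of order 58.
As gcd(51, 58) = 1, raising to the 51st power is a bijection on this group: if u^51 ≡ v^51 then (uv^{−1})^51 = 1, and the only element of order dividing gcd(51, 58) = 1 is 1, so u = v.
With f(0) = 0 this makes f injective on all of ℤ/59ℤ, hence bijective (finite equal-size domain and codomain). In particular f is bijective.
Since f is bijective, we find the preimage of 9. The inverse of x ↦ x^51 on (ℤ/59ℤ)^× is x ↦ x^33, because 51·33 = 1683 = 29·58 + 1 ≡ 1 (mod 58) and x^{58} = 1 for x ≠ 0 (Fermat). So f⁻¹(9) = 9^33 mod 59.
Repeated squaring mod 59: 9^1 ≡ 9, 9^2 ≡ 9² = 81 ≡ 22, 9^4 ≡ 22² = 484 ≡ 12, 9^8 ≡ 12² = 144 ≡ 26, 9^16 ≡ 26² = 676 ≡ 27, 9^32 ≡ 27² = 729 ≡ 21. Since 33 = 32 + 1, 9^33 ≡ 21·9: 21·9 = 189 ≡ 12. So 9^33 ≡ 12 (mod 59).
Hence f⁻¹(9) = 12.

12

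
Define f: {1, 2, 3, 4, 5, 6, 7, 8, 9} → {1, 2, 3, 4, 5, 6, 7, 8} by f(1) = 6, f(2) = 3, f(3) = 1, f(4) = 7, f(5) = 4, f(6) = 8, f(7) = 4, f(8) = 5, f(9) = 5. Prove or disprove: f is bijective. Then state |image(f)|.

f(5) = 4 = f(7) with 5 ≠ 7, so f is not injective, hence not bijective.
The image of f is {1, 3, 4, 5, 6, 7, 8}, which has 7 elements.

7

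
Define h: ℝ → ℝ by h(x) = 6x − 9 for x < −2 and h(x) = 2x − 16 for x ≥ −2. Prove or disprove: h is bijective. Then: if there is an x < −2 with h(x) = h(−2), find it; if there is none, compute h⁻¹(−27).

Both pieces are strictly increasing (slopes 6 and 2), so each is injective on its own interval.
The left piece maps (−∞, −2) onto (−∞, −21); the right piece maps [−2, ∞) onto [−20, ∞).
The images leave a gap (−21 has no preimage), so h is not surjective, hence not bijective.
Because the two images are disjoint, no x < −2 has h(x) = h(−2), so we compute h⁻¹(−27): −27 lies in (−∞, −21), so solve 6x − 9 = −27: x = (−27 + 9)/6 = −3.

-3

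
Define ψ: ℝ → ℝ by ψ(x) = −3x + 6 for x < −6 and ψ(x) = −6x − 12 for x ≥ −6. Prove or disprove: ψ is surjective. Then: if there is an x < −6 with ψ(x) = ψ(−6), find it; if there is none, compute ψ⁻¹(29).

-23/3

Both pieces are strictly decreasing (slopes −3 and −6), so each is injective on its own interval.
The left piece maps (−∞, −6) onto (24, ∞); the right piece maps [−6, ∞) onto (−∞, 24].
These images together cover ℝ, so ψ is surjective.
Because the two images are disjoint, no x < −6 has ψ(x) = ψ(−6), so we compute ψ⁻¹(29): 29 lies in (24, ∞), so solve −3x + 6 = 29: x = (29 − 6)/(−3) = −23/3.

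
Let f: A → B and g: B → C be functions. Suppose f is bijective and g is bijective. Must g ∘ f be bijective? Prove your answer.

bijective

Injectivity: if g(f(s)) = g(f(t)) then f(s) = f(t) (g injective) so s = t (f injective).
Surjectivity: for c ∈ C pick b with g(b) = c, then a with f(a) = b; then (g ∘ f)(a) = c.
So g ∘ f is bijective.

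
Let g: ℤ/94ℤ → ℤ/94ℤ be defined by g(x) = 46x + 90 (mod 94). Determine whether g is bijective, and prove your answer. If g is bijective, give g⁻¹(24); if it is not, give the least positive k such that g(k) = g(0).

47

Recall that g is injective if g(u) = g(v) implies u = v.
We have gcd(46, 94) = 2 > 1. Taking u = 0 and v = 47: g(0) = 90 and g(47) = 46·47 + 90 = 2252 ≡ 90 (mod 94).
So g(0) = g(47) while 0 ≠ 47, so g is not injective, hence not bijective.
Since g is not bijective, we find the least positive k with g(k) = g(0): this means 46k ≡ 0 (mod 94), i.e. 94 ∣ 46k. Since gcd(46, 94) = 2, dividing through by 2 this holds exactly when 47 ∣ 23k, and as gcd(23, 47) = 1, exactly when 47 ∣ k.
The smallest positive such k is 47.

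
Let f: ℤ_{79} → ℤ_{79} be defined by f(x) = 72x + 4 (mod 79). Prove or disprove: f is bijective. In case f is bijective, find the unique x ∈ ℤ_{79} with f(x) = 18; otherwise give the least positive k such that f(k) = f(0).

77

Suppose f(x_1) = f(x_2) in ℤ_{79}. Then 72x_1 + 4 ≡ 72x_2 + 4 (mod 79), therefore 72(x_1 − x_2) ≡ 0 (mod 79).
Since gcd(72, 79) = 1, 72 is invertible modulo 79, so x_1 − x_2 ≡ 0 (mod 79), i.e. x_1 = x_2.
We now compute 72⁻¹ mod 79 explicitly. Euclid's algorithm: 79 = 1·72 + 7, 72 = 10·7 + 2, 7 = 3·2 + 1; back-substituting gives 1 = 45·72 − 41·79, so 72⁻¹ ≡ 45 (mod 79).
Then y ↦ 45(y − 4) is a two-sided inverse to f, so every y ∈ ℤ_{79} has a preimage.
Hence f is bijective.
Since f is bijective, we find f⁻¹(18): we need 72x ≡ 18 − 4 ≡ 14 (mod 79). Using 72⁻¹ = 45: x ≡ 45·14 = 630 = 7·79 + 77, so x = 77.
Check: f(77) = 72·77 + 4 = 5548 = 70·79 + 18 ≡ 18 (mod 79).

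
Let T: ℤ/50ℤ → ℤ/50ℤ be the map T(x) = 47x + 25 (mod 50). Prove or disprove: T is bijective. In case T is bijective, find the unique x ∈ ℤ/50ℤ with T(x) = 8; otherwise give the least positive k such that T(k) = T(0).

39

By definition, T is injective if T(s) = T(t) implies s = t.
If T(s) = T(t), then 47s ≡ 47t (mod 50). Because gcd(47, 50) = 1, we may cancel 47 to get s ≡ t (mod 50).
We now compute 47⁻¹ mod 50 explicitly. Euclid's algorithm: 50 = 1·47 + 3, 47 = 15·3 + 2, 3 = 1·2 + 1; back-substituting gives 1 = 33·47 − 31·50, so 47⁻¹ ≡ 33 (mod 50).
For any y ∈ ℤ/50ℤ, x = 33(y − 25) mod 50 satisfies T(x) = 47·33(y − 25) + 25 ≡ y (since 47·33 ≡ 1 mod 50). So every y has a preimage.
Therefore T is bijective.
Since T is bijective, we find T⁻¹(8): we need 47x ≡ 8 − 25 ≡ 33 (mod 50). Using 47⁻¹ = 33: x ≡ 33·33 = 1089 = 21·50 + 39, so x = 39.
Check: T(39) = 47·39 + 25 = 1858 = 37·50 + 8 ≡ 8 (mod 50).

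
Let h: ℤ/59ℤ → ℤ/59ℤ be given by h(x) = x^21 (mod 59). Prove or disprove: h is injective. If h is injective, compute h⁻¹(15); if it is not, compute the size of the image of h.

53

Since 59 is prime, the nonzero elements of ℤ/59ℤ form a cyclic group of order 58.
As gcd(21, 58) = 1, raising to the 21st power is a bijection on this group: if s^21 ≡ t^21 then (st^{−1})^21 = 1, and the only element of order dividing gcd(21, 58) = 1 is 1, so s = t.
With h(0) = 0 this makes h injective on all of ℤ/59ℤ, hence bijective (finite equal-size domain and codomain). In particular h is injective.
Since h is injective, we find the preimage of 15. The inverse of x ↦ x^21 on (ℤ/59ℤ)^× is x ↦ x^47, because 21·47 = 987 = 17·58 + 1 ≡ 1 (mod 58) and x^{58} = 1 for x ≠ 0 (Fermat). So h⁻¹(15) = 15^47 mod 59.
Repeated squaring mod 59: 15^1 ≡ 15, 15^2 ≡ 15² = 225 ≡ 48, 15^4 ≡ 48² = 2304 ≡ 3, 15^8 ≡ 3² = 9, 15^16 ≡ 9² = 81 ≡ 22, 15^32 ≡ 22² = 484 ≡ 12. Since 47 = 32 + 8 + 4 + 2 + 1, 15^47 ≡ 12·9·3·48·15: 12·9 = 108 ≡ 49, then 49·3 = 147 ≡ 29, then 29·48 = 1392 ≡ 35, then 35·15 = 525 ≡ 53. So 15^47 ≡ 53 (mod 59).
Hence h⁻¹(15) = 53.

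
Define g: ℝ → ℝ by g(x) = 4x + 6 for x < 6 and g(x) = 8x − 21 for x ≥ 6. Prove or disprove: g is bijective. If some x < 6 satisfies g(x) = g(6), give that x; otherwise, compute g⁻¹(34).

21/4

Both pieces are strictly increasing (slopes 4 and 8), so each is injective on its own interval.
The left piece maps (−∞, 6) onto (−∞, 30); the right piece maps [6, ∞) onto [27, ∞).
These images overlap. In particular g(6) = 27 (right piece), and solving 4x + 6 = 27 on the left piece gives x = 21/4 < 6.
So g(21/4) = g(6) with 21/4 ≠ 6, and g is not injective, hence not bijective. This x = 21/4 is the requested value below 6.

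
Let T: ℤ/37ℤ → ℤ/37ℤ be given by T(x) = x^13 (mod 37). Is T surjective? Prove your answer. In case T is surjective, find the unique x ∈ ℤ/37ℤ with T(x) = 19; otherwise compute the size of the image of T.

Since 37 is prime, the nonzero elements of ℤ/37ℤ form a cyclic group of order 36.
As gcd(13, 36) = 1, raising to the 13th power is a bijection on this group: if u^13 ≡ v^13 then (uv^{−1})^13 = 1, and the only element of order dividing gcd(13, 36) = 1 is 1, so u = v.
With T(0) = 0 this makes T injective on all of ℤ/37ℤ, hence bijective (finite equal-size domain and codomain). In particular T is surjective.
Since T is surjective, we find the preimage of 19. The inverse of x ↦ x^13 on (ℤ/37ℤ)^× is x ↦ x^25, because 13·25 = 325 = 9·36 + 1 ≡ 1 (mod 36) and x^{36} = 1 for x ≠ 0 (Fermat). So T⁻¹(19) = 19^25 mod 37.
Repeated squaring mod 37: 19^1 ≡ 19, 19^2 ≡ 19² = 361 ≡ 28, 19^4 ≡ 28² = 784 ≡ 7, 19^8 ≡ 7² = 49 ≡ 12, 19^16 ≡ 12² = 144 ≡ 33. Since 25 = 16 + 8 + 1, 19^25 ≡ 33·12·19: 33·12 = 396 ≡ 26, then 26·19 = 494 ≡ 13. So 19^25 ≡ 13 (mod 37).
Hence T⁻¹(19) = 13.

13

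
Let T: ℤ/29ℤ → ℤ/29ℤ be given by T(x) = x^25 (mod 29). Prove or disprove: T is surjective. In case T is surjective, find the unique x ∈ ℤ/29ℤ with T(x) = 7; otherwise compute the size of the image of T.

Since 29 is prime, the nonzero elements of ℤ/29ℤ form a cyclic group of order 28.
As gcd(25, 28) = 1, raising to the 25th power is a bijection on this group: if a^25 ≡ b^25 then (ab^{−1})^25 = 1, and the only element of order dividing gcd(25, 28) = 1 is 1, so a = b.
With T(0) = 0 this makes T injective on all of ℤ/29ℤ, hence bijective (finite equal-size domain and codomain). In particular T is surjective.
Since T is surjective, we find the preimage of 7. The inverse of x ↦ x^25 on (ℤ/29ℤ)^× is x ↦ x^9, because 25·9 = 225 = 8·28 + 1 ≡ 1 (mod 28) and x^{28} = 1 for x ≠ 0 (Fermat). So T⁻¹(7) = 7^9 mod 29.
Repeated squaring mod 29: 7^1 ≡ 7, 7^2 ≡ 7² = 49 ≡ 20, 7^4 ≡ 20² = 400 ≡ 23, 7^8 ≡ 23² = 529 ≡ 7. Since 9 = 8 + 1, 7^9 ≡ 7·7: 7·7 = 49 ≡ 20. So 7^9 ≡ 20 (mod 29).
Hence T⁻¹(7) = 20.

20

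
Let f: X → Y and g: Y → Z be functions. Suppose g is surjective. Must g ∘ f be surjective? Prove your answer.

No. Take X = {1}, Y = Z = {1, 2, 3, 4}, f(1) = 1, and g = identity (surjective).
Then (g ∘ f)(1) = 1, and 4 ∈ Z has no preimage under g ∘ f, so g ∘ f is not surjective.

not surjective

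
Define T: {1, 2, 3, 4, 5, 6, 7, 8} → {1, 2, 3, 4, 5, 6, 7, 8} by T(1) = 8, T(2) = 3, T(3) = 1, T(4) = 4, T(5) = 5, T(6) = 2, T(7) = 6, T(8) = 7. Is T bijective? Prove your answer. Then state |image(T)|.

The values 8, 3, 1, 4, 5, 2, 6, 7 are a permutation of {1, 2, 3, 4, 5, 6, 7, 8}: each element appears exactly once.
So T is injective and surjective, hence bijective.
The image of T is {1, 2, 3, 4, 5, 6, 7, 8}, which has 8 elements.

8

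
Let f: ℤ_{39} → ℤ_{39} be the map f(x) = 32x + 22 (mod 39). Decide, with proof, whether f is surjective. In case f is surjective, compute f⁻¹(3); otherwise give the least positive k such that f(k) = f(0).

25

Since gcd(32, 39) = 1, 32 is invertible modulo 39. Euclid's algorithm: 39 = 1·32 + 7, 32 = 4·7 + 4, 7 = 1·4 + 3, 4 = 1·3 + 1; back-substituting gives 1 = 11·32 − 9·39, so 32⁻¹ ≡ 11 (mod 39).
Then y ↦ 11(y − 22) is a two-sided inverse to f, so every y ∈ ℤ_{39} has a preimage.
Therefore f is surjective.
Since f is surjective, we compute f⁻¹(3): solve 32x + 22 ≡ 3 (mod 39), i.e. 32x ≡ 20 (mod 39).
Multiplying by 32⁻¹ = 11 gives x ≡ 11·20 = 220 = 5·39 + 25 ≡ 25 (mod 39).
Check: f(25) = 32·25 + 22 = 822 = 21·39 + 3 ≡ 3 (mod 39).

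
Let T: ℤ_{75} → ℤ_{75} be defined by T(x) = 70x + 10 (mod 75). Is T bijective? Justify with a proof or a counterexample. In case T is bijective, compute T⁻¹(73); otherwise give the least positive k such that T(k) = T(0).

15

Recall that injectivity means: for all x_1, x_2 in the domain, T(x_1) = T(x_2) implies x_1 = x_2.
We have gcd(70, 75) = 5 > 1. Taking x_1 = 0 and x_2 = 15: T(0) = 10 and T(15) = 70·15 + 10 = 1060 ≡ 10 (mod 75).
So T(0) = T(15) while 0 ≠ 15, hence T is not injective, hence not bijective.
Since T is not bijective, we find the least positive k with T(k) = T(0): this means 70k ≡ 0 (mod 75), i.e. 75 ∣ 70k. Since gcd(70, 75) = 5, dividing through by 5 this holds exactly when 15 ∣ 14k, and as gcd(14, 15) = 1, exactly when 15 ∣ k.
The smallest positive such k is 15.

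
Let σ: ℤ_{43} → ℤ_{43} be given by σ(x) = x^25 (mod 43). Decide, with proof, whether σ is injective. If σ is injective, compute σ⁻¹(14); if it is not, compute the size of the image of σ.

15

Since 43 is prime, the nonzero elements of ℤ_{43} form a cyclic group of order 42.
As gcd(25, 42) = 1, raising to the 25th power is a bijection on this group: if a^25 ≡ b^25 then (ab^{−1})^25 = 1, and the only element of order dividing gcd(25, 42) = 1 is 1, so a = b.
With σ(0) = 0 this makes σ injective on all of ℤ_{43}, hence bijective (finite equal-size domain and codomain). In particular σ is injective.
Since σ is injective, we find the preimage of 14. The inverse of x ↦ x^25 on (ℤ_{43})^× is x ↦ x^37, because 25·37 = 925 = 22·42 + 1 ≡ 1 (mod 42) and x^{42} = 1 for x ≠ 0 (Fermat). So σ⁻¹(14) = 14^37 mod 43.
Repeated squaring mod 43: 14^1 ≡ 14, 14^2 ≡ 14² = 196 ≡ 24, 14^4 ≡ 24² = 576 ≡ 17, 14^8 ≡ 17² = 289 ≡ 31, 14^16 ≡ 31² = 961 ≡ 15, 14^32 ≡ 15² = 225 ≡ 10. Since 37 = 32 + 4 + 1, 14^37 ≡ 10·17·14: 10·17 = 170 ≡ 41, then 41·14 = 574 ≡ 15. So 14^37 ≡ 15 (mod 43).
Hence σ⁻¹(14) = 15.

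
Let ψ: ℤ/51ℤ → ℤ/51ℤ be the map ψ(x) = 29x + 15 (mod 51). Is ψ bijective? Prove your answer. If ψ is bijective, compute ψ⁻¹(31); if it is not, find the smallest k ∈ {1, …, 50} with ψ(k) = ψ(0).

41

Recall that ψ is injective when ψ(x_1) = ψ(x_2) forces x_1 = x_2.
Suppose ψ(x_1) = ψ(x_2) in ℤ/51ℤ. Then 29x_1 + 15 ≡ 29x_2 + 15 (mod 51), thus 29(x_1 − x_2) ≡ 0 (mod 51).
Since gcd(29, 51) = 1, 29 is invertible modulo 51, so x_1 − x_2 ≡ 0 (mod 51), i.e. x_1 = x_2.
We now compute 29⁻¹ mod 51 explicitly. Euclid's algorithm: 51 = 1·29 + 22, 29 = 1·22 + 7, 22 = 3·7 + 1; back-substituting gives 1 = 44·29 − 25·51, so 29⁻¹ ≡ 44 (mod 51).
For any y ∈ ℤ/51ℤ, x = 44(y − 15) mod 51 satisfies ψ(x) = 29·44(y − 15) + 15 ≡ y (since 29·44 ≡ 1 mod 51). So every y has a preimage.
So ψ is bijective.
Since ψ is bijective, we find ψ⁻¹(31): we need 29x ≡ 31 − 15 ≡ 16 (mod 51). Using 29⁻¹ = 44: x ≡ 44·16 = 704 = 13·51 + 41, so x = 41.
Check: ψ(41) = 29·41 + 15 = 1204 = 23·51 + 31 ≡ 31 (mod 51).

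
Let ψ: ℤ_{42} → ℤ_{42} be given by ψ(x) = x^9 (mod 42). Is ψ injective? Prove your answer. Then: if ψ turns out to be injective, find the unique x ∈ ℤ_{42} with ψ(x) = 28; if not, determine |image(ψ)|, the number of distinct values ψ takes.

ψ(2): Repeated squaring mod 42: 2^1 ≡ 2, 2^2 ≡ 2² = 4, 2^4 ≡ 4² = 16, 2^8 ≡ 16² = 256 ≡ 4. Since 9 = 8 + 1, 2^9 ≡ 4·2: 4·2 = 8. So 2^9 ≡ 8 (mod 42).
ψ(8): Repeated squaring mod 42: 8^1 ≡ 8, 8^2 ≡ 8² = 64 ≡ 22, 8^4 ≡ 22² = 484 ≡ 22, 8^8 ≡ 22² = 484 ≡ 22. Since 9 = 8 + 1, 8^9 ≡ 22·8: 22·8 = 176 ≡ 8. So 8^9 ≡ 8 (mod 42).
So ψ(2) = ψ(8) = 8 while 2 ≠ 8, hence ψ is not injective.
Since ψ is not injective, we determine |image(ψ)|. Computing x^9 mod 42 for each x (by repeated squaring, reducing mod 42 at every step), the values ψ(0), ψ(1), …, ψ(41) are: 0, 1, 8, 27, 22, 41, 6, 7, 8, 15, 34, 29, 6, 13, 14, 15, 22, 41, 36, 13, 20, 21, 22, 29, 6, 1, 20, 27, 28, 29, 36, 13, 8, 27, 34, 35, 36, 1, 20, 15, 34, 41.
The distinct values are {0, 1, 6, 7, 8, 13, 14, 15, 20, 21, 22, 27, 28, 29, 34, 35, 36, 41}; there are 18 of them.

18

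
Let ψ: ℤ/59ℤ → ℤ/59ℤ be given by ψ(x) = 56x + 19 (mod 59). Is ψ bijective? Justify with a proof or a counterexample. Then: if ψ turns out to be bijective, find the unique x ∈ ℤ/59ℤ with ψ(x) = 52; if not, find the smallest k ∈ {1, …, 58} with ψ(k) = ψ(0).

Suppose ψ(a) = ψ(b) in ℤ/59ℤ. Then 56a + 19 ≡ 56b + 19 (mod 59), therefore 56(a − b) ≡ 0 (mod 59).
Since gcd(56, 59) = 1, 56 is invertible modulo 59, thus a − b ≡ 0 (mod 59), i.e. a = b.
We now compute 56⁻¹ mod 59 explicitly. Euclid's algorithm: 59 = 1·56 + 3, 56 = 18·3 + 2, 3 = 1·2 + 1; back-substituting gives 1 = 39·56 − 37·59, so 56⁻¹ ≡ 39 (mod 59).
Then y ↦ 39(y − 19) is a two-sided inverse to ψ, so every y ∈ ℤ/59ℤ has a preimage.
Therefore ψ is bijective.
Since ψ is bijective, we find ψ⁻¹(52): we need 56x ≡ 52 − 19 ≡ 33 (mod 59). Using 56⁻¹ = 39: x ≡ 39·33 = 1287 = 21·59 + 48, so x = 48.
Check: ψ(48) = 56·48 + 19 = 2707 = 45·59 + 52 ≡ 52 (mod 59).

48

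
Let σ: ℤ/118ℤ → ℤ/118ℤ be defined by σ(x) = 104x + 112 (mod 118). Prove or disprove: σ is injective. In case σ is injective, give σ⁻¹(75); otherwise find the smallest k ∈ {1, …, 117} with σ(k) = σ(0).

59

By definition, σ is injective when σ(u) = σ(v) forces u = v.
We have gcd(104, 118) = 2 > 1. Taking u = 0 and v = 59: σ(0) = 112 and σ(59) = 104·59 + 112 = 6248 ≡ 112 (mod 118).
So σ(0) = σ(59) while 0 ≠ 59, therefore σ is not injective.
Since σ is not injective, we find the least positive k with σ(k) = σ(0): this means 104k ≡ 0 (mod 118), i.e. 118 ∣ 104k. Since gcd(104, 118) = 2, dividing through by 2 this holds exactly when 59 ∣ 52k, and as gcd(52, 59) = 1, exactly when 59 ∣ k.
The smallest positive such k is 59.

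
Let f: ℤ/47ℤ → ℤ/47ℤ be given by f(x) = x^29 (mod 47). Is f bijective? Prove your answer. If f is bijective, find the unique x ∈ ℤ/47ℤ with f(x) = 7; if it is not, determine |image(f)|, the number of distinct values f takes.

Since 47 is prime, the nonzero elements of ℤ/47ℤ form a cyclic group of order 46.
As gcd(29, 46) = 1, raising to the 29th power is a bijection on this group: if x_1^29 ≡ x_2^29 then (x_1x_2^{−1})^29 = 1, and the only element of order dividing gcd(29, 46) = 1 is 1, so x_1 = x_2.
With f(0) = 0 this makes f injective on all of ℤ/47ℤ, hence bijective (finite equal-size domain and codomain). In particular f is bijective.
Since f is bijective, we find the preimage of 7. The inverse of x ↦ x^29 on (ℤ/47ℤ)^× is x ↦ x^27, because 29·27 = 783 = 17·46 + 1 ≡ 1 (mod 46) and x^{46} = 1 for x ≠ 0 (Fermat). So f⁻¹(7) = 7^27 mod 47.
Repeated squaring mod 47: 7^1 ≡ 7, 7^2 ≡ 7² = 49 ≡ 2, 7^4 ≡ 2² = 4, 7^8 ≡ 4² = 16, 7^16 ≡ 16² = 256 ≡ 21. Since 27 = 16 + 8 + 2 + 1, 7^27 ≡ 21·16·2·7: 21·16 = 336 ≡ 7, then 7·2 = 14, then 14·7 = 98 ≡ 4. So 7^27 ≡ 4 (mod 47).
Hence f⁻¹(7) = 4.

4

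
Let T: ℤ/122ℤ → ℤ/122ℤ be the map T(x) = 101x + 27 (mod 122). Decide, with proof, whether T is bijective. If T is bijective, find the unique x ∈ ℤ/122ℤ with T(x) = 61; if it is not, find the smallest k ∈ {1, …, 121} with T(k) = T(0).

10

If T(x_1) = T(x_2), then 101x_1 ≡ 101x_2 (mod 122). Because gcd(101, 122) = 1, we may cancel 101 to get x_1 ≡ x_2 (mod 122).
We now compute 101⁻¹ mod 122 explicitly. Euclid's algorithm: 122 = 1·101 + 21, 101 = 4·21 + 17, 21 = 1·17 + 4, 17 = 4·4 + 1; back-substituting gives 1 = 29·101 − 24·122, so 101⁻¹ ≡ 29 (mod 122).
Then y ↦ 29(y − 27) is a two-sided inverse to T, so every y ∈ ℤ/122ℤ has a preimage.
So T is bijective.
Since T is bijective, we compute T⁻¹(61): solve 101x + 27 ≡ 61 (mod 122), i.e. 101x ≡ 34 (mod 122).
Multiplying by 101⁻¹ = 29 gives x ≡ 29·34 = 986 = 8·122 + 10 ≡ 10 (mod 122).
Check: T(10) = 101·10 + 27 = 1037 = 8·122 + 61 ≡ 61 (mod 122).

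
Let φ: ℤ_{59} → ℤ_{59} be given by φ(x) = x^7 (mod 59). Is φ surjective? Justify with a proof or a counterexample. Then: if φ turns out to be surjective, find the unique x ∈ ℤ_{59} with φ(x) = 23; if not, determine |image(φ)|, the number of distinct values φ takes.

44

Since 59 is prime, the nonzero elements of ℤ_{59} form a cyclic group of order 58.
As gcd(7, 58) = 1, raising to the 7th power is a bijection on this group: if x_1^7 ≡ x_2^7 then (x_1x_2^{−1})^7 = 1, and the only element of order dividing gcd(7, 58) = 1 is 1, so x_1 = x_2.
With φ(0) = 0 this makes φ injective on all of ℤ_{59}, hence bijective (finite equal-size domain and codomain). In particular φ is surjective.
Since φ is surjective, we find the preimage of 23. The inverse of x ↦ x^7 on (ℤ_{59})^× is x ↦ x^25, because 7·25 = 175 = 3·58 + 1 ≡ 1 (mod 58) and x^{58} = 1 for x ≠ 0 (Fermat). So φ⁻¹(23) = 23^25 mod 59.
Repeated squaring mod 59: 23^1 ≡ 23, 23^2 ≡ 23² = 529 ≡ 57, 23^4 ≡ 57² = 3249 ≡ 4, 23^8 ≡ 4² = 16, 23^16 ≡ 16² = 256 ≡ 20. Since 25 = 16 + 8 + 1, 23^25 ≡ 20·16·23: 20·16 = 320 ≡ 25, then 25·23 = 575 ≡ 44. So 23^25 ≡ 44 (mod 59).
Hence φ⁻¹(23) = 44.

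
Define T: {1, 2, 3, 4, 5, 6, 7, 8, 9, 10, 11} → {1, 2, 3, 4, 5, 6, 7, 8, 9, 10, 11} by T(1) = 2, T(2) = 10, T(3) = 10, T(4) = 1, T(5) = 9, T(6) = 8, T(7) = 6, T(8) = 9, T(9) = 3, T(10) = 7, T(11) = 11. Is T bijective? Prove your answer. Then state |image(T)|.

9

T(2) = 10 = T(3) with 2 ≠ 3, so T is not injective, hence not bijective.
The image of T is {1, 2, 3, 6, 7, 8, 9, 10, 11}, which has 9 elements.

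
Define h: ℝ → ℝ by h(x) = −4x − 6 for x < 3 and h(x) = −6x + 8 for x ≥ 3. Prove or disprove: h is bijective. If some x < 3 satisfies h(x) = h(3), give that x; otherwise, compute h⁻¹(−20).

1

Both pieces are strictly decreasing (slopes −4 and −6), so each is injective on its own interval.
The left piece maps (−∞, 3) onto (−18, ∞); the right piece maps [3, ∞) onto (−∞, −10].
These images overlap. In particular h(3) = −10 (right piece), and solving −4x − 6 = −10 on the left piece gives x = 1 < 3.
So h(1) = h(3) with 1 ≠ 3, and h is not injective, hence not bijective. This x = 1 is the requested value below 3.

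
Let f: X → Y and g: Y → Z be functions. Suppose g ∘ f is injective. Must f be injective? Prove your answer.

Suppose f(a) = f(b). Applying g: (g ∘ f)(a) = (g ∘ f)(b). Since g ∘ f is injective, a = b. Therefore f is injective.

injective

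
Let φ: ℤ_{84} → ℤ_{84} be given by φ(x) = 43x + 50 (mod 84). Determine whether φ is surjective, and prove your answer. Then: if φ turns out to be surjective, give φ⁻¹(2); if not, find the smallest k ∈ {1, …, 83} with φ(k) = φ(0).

36

Since gcd(43, 84) = 1, 43 is invertible modulo 84. Euclid's algorithm: 84 = 1·43 + 41, 43 = 1·41 + 2, 41 = 20·2 + 1; back-substituting gives 1 = 43·43 − 22·84, so 43⁻¹ ≡ 43 (mod 84).
Then y ↦ 43(y − 50) is a two-sided inverse to φ, so every y ∈ ℤ_{84} has a preimage.
Therefore φ is surjective.
Since φ is surjective, we find φ⁻¹(2): we need 43x ≡ 2 − 50 ≡ 36 (mod 84). Using 43⁻¹ = 43: x ≡ 43·36 = 1548 = 18·84 + 36, so x = 36.
Check: φ(36) = 43·36 + 50 = 1598 = 19·84 + 2 ≡ 2 (mod 84).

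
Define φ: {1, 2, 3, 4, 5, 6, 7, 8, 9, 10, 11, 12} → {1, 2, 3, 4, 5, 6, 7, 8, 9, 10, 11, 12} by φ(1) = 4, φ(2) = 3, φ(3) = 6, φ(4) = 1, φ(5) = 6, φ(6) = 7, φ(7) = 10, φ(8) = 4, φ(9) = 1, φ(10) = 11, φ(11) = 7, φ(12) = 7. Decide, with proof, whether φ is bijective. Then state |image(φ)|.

φ(3) = 6 = φ(5) with 3 ≠ 5, so φ is not injective, hence not bijective.
The image of φ is {1, 3, 4, 6, 7, 10, 11}, which has 7 elements.

7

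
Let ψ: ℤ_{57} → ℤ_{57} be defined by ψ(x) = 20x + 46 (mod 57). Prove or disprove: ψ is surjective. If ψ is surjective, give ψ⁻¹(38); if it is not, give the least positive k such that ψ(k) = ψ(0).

11

Since gcd(20, 57) = 1, 20 is invertible modulo 57. Euclid's algorithm: 57 = 2·20 + 17, 20 = 1·17 + 3, 17 = 5·3 + 2, 3 = 1·2 + 1; back-substituting gives 1 = 20·20 − 7·57, so 20⁻¹ ≡ 20 (mod 57).
For any y ∈ ℤ_{57}, x = 20(y − 46) mod 57 satisfies ψ(x) = 20·20(y − 46) + 46 ≡ y (since 20·20 ≡ 1 mod 57). So every y has a preimage.
Therefore ψ is surjective.
Since ψ is surjective, we compute ψ⁻¹(38): solve 20x + 46 ≡ 38 (mod 57), i.e. 20x ≡ 49 (mod 57).
Multiplying by 20⁻¹ = 20 gives x ≡ 20·49 = 980 = 17·57 + 11 ≡ 11 (mod 57).
Check: ψ(11) = 20·11 + 46 = 266 = 4·57 + 38 ≡ 38 (mod 57).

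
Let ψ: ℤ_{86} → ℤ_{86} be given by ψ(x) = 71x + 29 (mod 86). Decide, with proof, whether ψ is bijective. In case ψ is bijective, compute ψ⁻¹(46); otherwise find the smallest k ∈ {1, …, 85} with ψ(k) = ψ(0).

39

Recall that ψ is injective if ψ(s) = ψ(t) implies s = t.
If ψ(s) = ψ(t), then 71s ≡ 71t (mod 86). Because gcd(71, 86) = 1, we may cancel 71 to get s ≡ t (mod 86).
We now compute 71⁻¹ mod 86 explicitly. Euclid's algorithm: 86 = 1·71 + 15, 71 = 4·15 + 11, 15 = 1·11 + 4, 11 = 2·4 + 3, 4 = 1·3 + 1; back-substituting gives 1 = 63·71 − 52·86, so 71⁻¹ ≡ 63 (mod 86).
Then y ↦ 63(y − 29) is a two-sided inverse to ψ, so every y ∈ ℤ_{86} has a preimage.
Therefore ψ is bijective.
Since ψ is bijective, we compute ψ⁻¹(46): solve 71x + 29 ≡ 46 (mod 86), i.e. 71x ≡ 17 (mod 86).
Multiplying by 71⁻¹ = 63 gives x ≡ 63·17 = 1071 = 12·86 + 39 ≡ 39 (mod 86).
Check: ψ(39) = 71·39 + 29 = 2798 = 32·86 + 46 ≡ 46 (mod 86).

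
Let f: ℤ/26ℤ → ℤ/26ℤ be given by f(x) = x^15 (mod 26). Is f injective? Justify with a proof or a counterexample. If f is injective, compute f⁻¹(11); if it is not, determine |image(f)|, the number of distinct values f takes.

10

f(1) = 1^15 = 1.
f(3): Repeated squaring mod 26: 3^1 ≡ 3, 3^2 ≡ 3² = 9, 3^4 ≡ 9² = 81 ≡ 3, 3^8 ≡ 3² = 9. Since 15 = 8 + 4 + 2 + 1, 3^15 ≡ 9·3·9·3: 9·3 = 27 ≡ 1, then 1·9 = 9, then 9·3 = 27 ≡ 1. So 3^15 ≡ 1 (mod 26).
So f(1) = f(3) = 1 while 1 ≠ 3, hence f is not injective.
Since f is not injective, we determine |image(f)|. Computing x^15 mod 26 for each x (by repeated squaring, reducing mod 26 at every step), the values f(0), f(1), …, f(25) are: 0, 1, 8, 1, 12, 21, 8, 5, 18, 1, 12, 5, 12, 13, 14, 21, 14, 25, 8, 21, 18, 5, 14, 25, 18, 25.
The distinct values are {0, 1, 5, 8, 12, 13, 14, 18, 21, 25}; there are 10 of them.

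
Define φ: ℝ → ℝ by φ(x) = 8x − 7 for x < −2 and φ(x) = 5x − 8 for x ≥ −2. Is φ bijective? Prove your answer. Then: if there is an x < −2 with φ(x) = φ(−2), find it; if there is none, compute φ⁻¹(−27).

Both pieces are strictly increasing (slopes 8 and 5), so each is injective on its own interval.
The left piece maps (−∞, −2) onto (−∞, −23); the right piece maps [−2, ∞) onto [−18, ∞).
The images leave a gap (−23 has no preimage), so φ is not surjective, hence not bijective.
Because the two images are disjoint, no x < −2 has φ(x) = φ(−2), so we compute φ⁻¹(−27): −27 lies in (−∞, −23), so solve 8x − 7 = −27: x = (−27 + 7)/8 = −5/2.

-5/2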